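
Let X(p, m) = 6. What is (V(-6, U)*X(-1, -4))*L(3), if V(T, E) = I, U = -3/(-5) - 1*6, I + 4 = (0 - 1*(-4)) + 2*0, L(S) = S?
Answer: 0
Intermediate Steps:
I = 0 (I = -4 + ((0 - 1*(-4)) + 2*0) = -4 + ((0 + 4) + 0) = -4 + (4 + 0) = -4 + 4 = 0)
U = -27/5 (U = -3*(-⅕) - 6 = ⅗ - 6 = -27/5 ≈ -5.4000)
V(T, E) = 0
(V(-6, U)*X(-1, -4))*L(3) = (0*6)*3 = 0*3 = 0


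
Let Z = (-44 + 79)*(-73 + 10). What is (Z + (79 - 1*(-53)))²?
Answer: 4297329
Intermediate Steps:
Z = -2205 (Z = 35*(-63) = -2205)
(Z + (79 - 1*(-53)))² = (-2205 + (79 - 1*(-53)))² = (-2205 + (79 + 53))² = (-2205 + 132)² = (-2073)² = 4297329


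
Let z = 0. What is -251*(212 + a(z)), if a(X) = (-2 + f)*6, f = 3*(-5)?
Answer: -27610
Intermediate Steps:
f = -15
a(X) = -102 (a(X) = (-2 - 15)*6 = -17*6 = -102)
-251*(212 + a(z)) = -251*(212 - 102) = -251*110 = -27610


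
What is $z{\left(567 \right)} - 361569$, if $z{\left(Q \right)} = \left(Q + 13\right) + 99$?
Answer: $-360890$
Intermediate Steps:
$z{\left(Q \right)} = 112 + Q$ ($z{\left(Q \right)} = \left(13 + Q\right) + 99 = 112 + Q$)
$z{\left(567 \right)} - 361569 = \left(112 + 567\right) - 361569 = 679 - 361569 = -360890$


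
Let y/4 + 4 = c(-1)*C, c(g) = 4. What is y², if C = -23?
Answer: 147456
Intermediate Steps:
y = -384 (y = -16 + 4*(4*(-23)) = -16 + 4*(-92) = -16 - 368 = -384)
y² = (-384)² = 147456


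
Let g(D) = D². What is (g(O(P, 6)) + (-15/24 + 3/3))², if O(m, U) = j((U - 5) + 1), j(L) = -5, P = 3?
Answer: 41209/64 ≈ 643.89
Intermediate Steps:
O(m, U) = -5
(g(O(P, 6)) + (-15/24 + 3/3))² = ((-5)² + (-15/24 + 3/3))² = (25 + (-15*1/24 + 3*(⅓)))² = (25 + (-5/8 + 1))² = (25 + 3/8)² = (203/8)² = 41209/64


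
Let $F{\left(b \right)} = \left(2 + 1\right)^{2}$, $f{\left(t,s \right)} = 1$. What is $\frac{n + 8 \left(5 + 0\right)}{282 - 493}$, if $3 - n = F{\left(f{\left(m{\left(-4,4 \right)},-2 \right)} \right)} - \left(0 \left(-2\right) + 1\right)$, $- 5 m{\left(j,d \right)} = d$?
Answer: $- \frac{35}{211} \approx -0.16588$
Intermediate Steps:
$m{\left(j,d \right)} = - \frac{d}{5}$
$F{\left(b \right)} = 9$ ($F{\left(b \right)} = 3^{2} = 9$)
$n = -5$ ($n = 3 - \left(9 - \left(0 \left(-2\right) + 1\right)\right) = 3 - \left(9 - \left(0 + 1\right)\right) = 3 - \left(9 - 1\right) = 3 - 8 = -5$)
$\frac{n + 8 \left(5 + 0\right)}{282 - 493} = \frac{-5 + 8 \left(5 + 0\right)}{282 - 493} = \frac{-5 + 8 \cdot 5}{-211} = \left(-5 + 40\right) \left(- \frac{1}{211}\right) = 35 \left(- \frac{1}{211}\right) = - \frac{35}{211}$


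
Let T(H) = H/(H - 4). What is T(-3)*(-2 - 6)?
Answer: -24/7 ≈ -3.4286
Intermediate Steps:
T(H) = H/(-4 + H)
T(-3)*(-2 - 6) = (-3/(-4 - 3))*(-2 - 6) = -3/(-7)*(-8) = -3*(-1/7)*(-8) = (3/7)*(-8) = -24/7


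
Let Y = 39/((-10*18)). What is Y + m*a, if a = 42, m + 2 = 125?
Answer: 309947/60 ≈ 5165.8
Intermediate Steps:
m = 123 (m = -2 + 125 = 123)
Y = -13/60 (Y = 39/(-180) = 39*(-1/180) = -13/60 ≈ -0.21667)
Y + m*a = -13/60 + 123*42 = -13/60 + 5166 = 309947/60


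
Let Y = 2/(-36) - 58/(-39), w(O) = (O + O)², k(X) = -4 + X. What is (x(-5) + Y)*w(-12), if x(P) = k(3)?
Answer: 3232/13 ≈ 248.62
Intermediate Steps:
x(P) = -1 (x(P) = -4 + 3 = -1)
w(O) = 4*O² (w(O) = (2*O)² = 4*O²)
Y = 335/234 (Y = 2*(-1/36) - 58*(-1/39) = -1/18 + 58/39 = 335/234 ≈ 1.4316)
(x(-5) + Y)*w(-12) = (-1 + 335/234)*(4*(-12)²) = 101*(4*144)/234 = (101/234)*576 = 3232/13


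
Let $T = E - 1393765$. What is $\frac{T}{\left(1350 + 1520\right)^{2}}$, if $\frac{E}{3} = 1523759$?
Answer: $\frac{794378}{2059225} \approx 0.38577$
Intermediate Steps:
$E = 4571277$ ($E = 3 \cdot 1523759 = 4571277$)
$T = 3177512$ ($T = 4571277 - 1393765 = 3177512$)
$\frac{T}{\left(1350 + 1520\right)^{2}} = \frac{3177512}{\left(1350 + 1520\right)^{2}} = \frac{3177512}{2870^{2}} = \frac{3177512}{8236900} = 3177512 \cdot \frac{1}{8236900} = \frac{794378}{2059225}$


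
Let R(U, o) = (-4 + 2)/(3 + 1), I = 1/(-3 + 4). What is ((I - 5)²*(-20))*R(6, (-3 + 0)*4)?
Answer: 160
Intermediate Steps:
I = 1 (I = 1/1 = 1)
R(U, o) = -½ (R(U, o) = -2/4 = -2*¼ = -½)
((I - 5)²*(-20))*R(6, (-3 + 0)*4) = ((1 - 5)²*(-20))*(-½) = ((-4)²*(-20))*(-½) = (16*(-20))*(-½) = -320*(-½) = 160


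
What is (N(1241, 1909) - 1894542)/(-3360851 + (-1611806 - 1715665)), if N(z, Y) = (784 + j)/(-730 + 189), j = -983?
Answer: 1024947023/3618382202 ≈ 0.28326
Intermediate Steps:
N(z, Y) = 199/541 (N(z, Y) = (784 - 983)/(-730 + 189) = -199/(-541) = -199*(-1/541) = 199/541)
(N(1241, 1909) - 1894542)/(-3360851 + (-1611806 - 1715665)) = (199/541 - 1894542)/(-3360851 + (-1611806 - 1715665)) = -1024947023/(541*(-3360851 - 3327471)) = -1024947023/541/(-6688322) = -1024947023/541*(-1/6688322) = 1024947023/3618382202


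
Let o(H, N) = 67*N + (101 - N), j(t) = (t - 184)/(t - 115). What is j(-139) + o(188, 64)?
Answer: 1098873/254 ≈ 4326.3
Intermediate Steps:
j(t) = (-184 + t)/(-115 + t)
o(H, N) = 101 + 66*N
j(-139) + o(188, 64) = (-184 - 139)/(-115 - 139) + (101 + 66*64) = -323/(-254) + (101 + 4224) = -1/254*(-323) + 4325 = 323/254 + 4325 = 1098873/254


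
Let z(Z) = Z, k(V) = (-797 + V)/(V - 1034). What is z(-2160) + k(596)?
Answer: -315293/146 ≈ -2159.5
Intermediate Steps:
k(V) = (-797 + V)/(-1034 + V)
z(-2160) + k(596) = -2160 + (-797 + 596)/(-1034 + 596) = -2160 - 201/(-438) = -2160 - 1/438*(-201) = -2160 + 67/146 = -315293/146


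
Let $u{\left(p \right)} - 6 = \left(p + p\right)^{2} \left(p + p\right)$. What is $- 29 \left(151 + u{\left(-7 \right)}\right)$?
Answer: $75023$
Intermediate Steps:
$u{\left(p \right)} = 6 + 8 p^{3}$ ($u{\left(p \right)} = 6 + \left(p + p\right)^{2} \left(p + p\right) = 6 + \left(2 p\right)^{2} \cdot 2 p = 6 + 4 p^{2} \cdot 2 p = 6 + 8 p^{3}$)
$- 29 \left(151 + u{\left(-7 \right)}\right) = - 29 \left(151 + \left(6 + 8 \left(-7\right)^{3}\right)\right) = - 29 \left(151 + \left(6 + 8 \left(-343\right)\right)\right) = - 29 \left(151 + \left(6 - 2744\right)\right) = - 29 \left(151 - 2738\right) = \left(-29\right) \left(-2587\right) = 75023$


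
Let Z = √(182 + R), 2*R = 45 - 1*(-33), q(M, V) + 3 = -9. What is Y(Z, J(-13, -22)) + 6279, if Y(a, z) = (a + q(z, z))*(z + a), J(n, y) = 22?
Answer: 6236 + 10*√221 ≈ 6384.7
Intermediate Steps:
q(M, V) = -12 (q(M, V) = -3 - 9 = -12)
R = 39 (R = (45 - 1*(-33))/2 = (45 + 33)/2 = (½)*78 = 39)
Z = √221 (Z = √(182 + 39) = √221 ≈ 14.866)
Y(a, z) = (-12 + a)*(a + z) (Y(a, z) = (a - 12)*(z + a) = (-12 + a)*(a + z))
Y(Z, J(-13, -22)) + 6279 = ((√221)² - 12*√221 - 12*22 + √221*22) + 6279 = (221 - 12*√221 - 264 + 22*√221) + 6279 = (-43 + 10*√221) + 6279 = 6236 + 10*√221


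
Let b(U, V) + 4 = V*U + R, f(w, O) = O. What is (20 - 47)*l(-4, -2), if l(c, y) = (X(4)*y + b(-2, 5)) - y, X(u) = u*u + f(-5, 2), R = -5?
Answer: 1431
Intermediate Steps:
b(U, V) = -9 + U*V (b(U, V) = -4 + (V*U - 5) = -4 + (U*V - 5) = -4 + (-5 + U*V) = -9 + U*V)
X(u) = 2 + u² (X(u) = u*u + 2 = u² + 2 = 2 + u²)
l(c, y) = -19 + 17*y (l(c, y) = ((2 + 4²)*y + (-9 - 2*5)) - y = ((2 + 16)*y + (-9 - 10)) - y = (18*y - 19) - y = (-19 + 18*y) - y = -19 + 17*y)
(20 - 47)*l(-4, -2) = (20 - 47)*(-19 + 17*(-2)) = -27*(-19 - 34) = -27*(-53) = 1431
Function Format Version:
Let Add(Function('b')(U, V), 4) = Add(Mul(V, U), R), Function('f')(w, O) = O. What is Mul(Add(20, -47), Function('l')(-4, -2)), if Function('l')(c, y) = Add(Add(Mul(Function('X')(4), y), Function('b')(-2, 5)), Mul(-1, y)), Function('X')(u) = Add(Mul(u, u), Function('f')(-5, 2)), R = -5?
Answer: 1431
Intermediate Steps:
Function('b')(U, V) = Add(-9, Mul(U, V)) (Function('b')(U, V) = Add(-4, Add(Mul(V, U), -5)) = Add(-4, Add(Mul(U, V), -5)) = Add(-4, Add(-5, Mul(U, V))) = Add(-9, Mul(U, V)))
Function('X')(u) = Add(2, Pow(u, 2)) (Function('X')(u) = Add(Mul(u, u), 2) = Add(Pow(u, 2), 2) = Add(2, Pow(u, 2)))
Function('l')(c, y) = Add(-19, Mul(17, y)) (Function('l')(c, y) = Add(Add(Mul(Add(2, Pow(4, 2)), y), Add(-9, Mul(-2, 5))), Mul(-1, y)) = Add(Add(Mul(Add(2, 16), y), Add(-9, -10)), Mul(-1, y)) = Add(Add(Mul(18, y), -19), Mul(-1, y)) = Add(Add(-19, Mul(18, y)), Mul(-1, y)) = Add(-19, Mul(17, y)))
Mul(Add(20, -47), Function('l')(-4, -2)) = Mul(Add(20, -47), Add(-19, Mul(17, -2))) = Mul(-27, Add(-19, -34)) = Mul(-27, -53) = 1431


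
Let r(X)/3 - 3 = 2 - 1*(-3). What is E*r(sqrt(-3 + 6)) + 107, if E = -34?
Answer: -709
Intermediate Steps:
r(X) = 24 (r(X) = 9 + 3*(2 - 1*(-3)) = 9 + 3*(2 + 3) = 9 + 3*5 = 9 + 15 = 24)
E*r(sqrt(-3 + 6)) + 107 = -34*24 + 107 = -816 + 107 = -709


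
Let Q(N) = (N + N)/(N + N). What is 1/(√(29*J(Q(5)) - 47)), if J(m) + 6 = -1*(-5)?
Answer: -I*√19/38 ≈ -0.11471*I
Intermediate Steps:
Q(N) = 1 (Q(N) = (2*N)/((2*N)) = (2*N)*(1/(2*N)) = 1)
J(m) = -1 (J(m) = -6 - 1*(-5) = -6 + 5 = -1)
1/(√(29*J(Q(5)) - 47)) = 1/(√(29*(-1) - 47)) = 1/(√(-29 - 47)) = 1/(√(-76)) = 1/(2*I*√19) = -I*√19/38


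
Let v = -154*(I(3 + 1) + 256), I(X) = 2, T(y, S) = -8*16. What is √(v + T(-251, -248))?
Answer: 2*I*√9965 ≈ 199.65*I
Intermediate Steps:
T(y, S) = -128
v = -39732 (v = -154*(2 + 256) = -154*258 = -39732)
√(v + T(-251, -248)) = √(-39732 - 128) = √(-39860) = 2*I*√9965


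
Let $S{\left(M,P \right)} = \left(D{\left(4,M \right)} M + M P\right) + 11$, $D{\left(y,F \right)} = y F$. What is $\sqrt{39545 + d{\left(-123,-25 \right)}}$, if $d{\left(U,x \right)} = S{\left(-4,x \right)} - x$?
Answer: $\sqrt{39745} \approx 199.36$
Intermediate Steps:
$D{\left(y,F \right)} = F y$
$S{\left(M,P \right)} = 11 + 4 M^{2} + M P$ ($S{\left(M,P \right)} = \left(M 4 M + M P\right) + 11 = \left(4 M M + M P\right) + 11 = \left(4 M^{2} + M P\right) + 11 = 11 + 4 M^{2} + M P$)
$d{\left(U,x \right)} = 75 - 5 x$ ($d{\left(U,x \right)} = \left(11 + 4 \left(-4\right)^{2} - 4 x\right) - x = \left(11 + 4 \cdot 16 - 4 x\right) - x = \left(11 + 64 - 4 x\right) - x = \left(75 - 4 x\right) - x = 75 - 5 x$)
$\sqrt{39545 + d{\left(-123,-25 \right)}} = \sqrt{39545 + \left(75 - -125\right)} = \sqrt{39545 + \left(75 + 125\right)} = \sqrt{39545 + 200} = \sqrt{39745}$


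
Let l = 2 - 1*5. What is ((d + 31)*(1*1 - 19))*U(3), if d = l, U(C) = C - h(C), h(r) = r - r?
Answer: -1512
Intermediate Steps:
l = -3 (l = 2 - 5 = -3)
h(r) = 0
U(C) = C (U(C) = C - 1*0 = C + 0 = C)
d = -3
((d + 31)*(1*1 - 19))*U(3) = ((-3 + 31)*(1*1 - 19))*3 = (28*(1 - 19))*3 = (28*(-18))*3 = -504*3 = -1512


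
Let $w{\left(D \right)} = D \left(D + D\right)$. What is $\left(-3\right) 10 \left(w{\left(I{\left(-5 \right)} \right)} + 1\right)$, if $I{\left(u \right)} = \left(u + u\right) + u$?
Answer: $-13530$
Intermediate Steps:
$I{\left(u \right)} = 3 u$ ($I{\left(u \right)} = 2 u + u = 3 u$)
$w{\left(D \right)} = 2 D^{2}$ ($w{\left(D \right)} = D 2 D = 2 D^{2}$)
$\left(-3\right) 10 \left(w{\left(I{\left(-5 \right)} \right)} + 1\right) = \left(-3\right) 10 \left(2 \left(3 \left(-5\right)\right)^{2} + 1\right) = - 30 \left(2 \left(-15\right)^{2} + 1\right) = - 30 \left(2 \cdot 225 + 1\right) = - 30 \left(450 + 1\right) = \left(-30\right) 451 = -13530$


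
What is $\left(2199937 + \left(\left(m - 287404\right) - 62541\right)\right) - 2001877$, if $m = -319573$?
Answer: $-471458$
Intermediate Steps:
$\left(2199937 + \left(\left(m - 287404\right) - 62541\right)\right) - 2001877 = \left(2199937 - 669518\right) - 2001877 = 1530419 - 2001877 = -471458$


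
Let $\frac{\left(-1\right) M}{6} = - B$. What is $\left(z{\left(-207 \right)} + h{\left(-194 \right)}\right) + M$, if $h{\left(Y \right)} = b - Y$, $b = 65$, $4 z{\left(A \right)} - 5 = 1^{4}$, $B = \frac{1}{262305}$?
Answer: $\frac{45553639}{174870} \approx 260.5$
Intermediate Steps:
$B = \frac{1}{262305} \approx 3.8124 \cdot 10^{-6}$
$z{\left(A \right)} = \frac{3}{2}$ ($z{\left(A \right)} = \frac{5}{4} + \frac{1^{4}}{4} = \frac{5}{4} + \frac{1}{4} \cdot 1 = \frac{5}{4} + \frac{1}{4} = \frac{3}{2}$)
$h{\left(Y \right)} = 65 - Y$
$M = \frac{2}{87435}$ ($M = - 6 \left(\left(-1\right) \frac{1}{262305}\right) = \left(-6\right) \left(- \frac{1}{262305}\right) = \frac{2}{87435} \approx 2.2874 \cdot 10^{-5}$)
$\left(z{\left(-207 \right)} + h{\left(-194 \right)}\right) + M = \left(\frac{3}{2} + \left(65 - -194\right)\right) + \frac{2}{87435} = \left(\frac{3}{2} + \left(65 + 194\right)\right) + \frac{2}{87435} = \left(\frac{3}{2} + 259\right) + \frac{2}{87435} = \frac{521}{2} + \frac{2}{87435} = \frac{45553639}{174870}$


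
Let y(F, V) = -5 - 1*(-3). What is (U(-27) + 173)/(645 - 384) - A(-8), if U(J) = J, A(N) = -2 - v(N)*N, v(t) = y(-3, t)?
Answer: 4844/261 ≈ 18.559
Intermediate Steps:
y(F, V) = -2 (y(F, V) = -5 + 3 = -2)
v(t) = -2
A(N) = -2 + 2*N (A(N) = -2 - (-2)*N = -2 + 2*N)
(U(-27) + 173)/(645 - 384) - A(-8) = (-27 + 173)/(645 - 384) - (-2 + 2*(-8)) = 146/261 - (-2 - 16) = 146*(1/261) - 1*(-18) = 146/261 + 18 = 4844/261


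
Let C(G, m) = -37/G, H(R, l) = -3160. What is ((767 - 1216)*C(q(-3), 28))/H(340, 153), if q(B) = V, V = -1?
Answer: 16613/3160 ≈ 5.2573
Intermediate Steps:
q(B) = -1
((767 - 1216)*C(q(-3), 28))/H(340, 153) = ((767 - 1216)*(-37/(-1)))/(-3160) = -(-16613)*(-1)*(-1/3160) = -449*37*(-1/3160) = -16613*(-1/3160) = 16613/3160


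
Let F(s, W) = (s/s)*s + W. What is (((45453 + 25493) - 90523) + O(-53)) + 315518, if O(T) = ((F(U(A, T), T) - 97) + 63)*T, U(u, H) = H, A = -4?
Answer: 303361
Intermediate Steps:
F(s, W) = W + s (F(s, W) = 1*s + W = s + W = W + s)
O(T) = T*(-34 + 2*T) (O(T) = (((T + T) - 97) + 63)*T = ((2*T - 97) + 63)*T = ((-97 + 2*T) + 63)*T = (-34 + 2*T)*T = T*(-34 + 2*T))
(((45453 + 25493) - 90523) + O(-53)) + 315518 = (((45453 + 25493) - 90523) + 2*(-53)*(-17 - 53)) + 315518 = ((70946 - 90523) + 2*(-53)*(-70)) + 315518 = (-19577 + 7420) + 315518 = -12157 + 315518 = 303361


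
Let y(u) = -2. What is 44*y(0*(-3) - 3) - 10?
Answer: -98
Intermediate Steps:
44*y(0*(-3) - 3) - 10 = 44*(-2) - 10 = -88 - 10 = -98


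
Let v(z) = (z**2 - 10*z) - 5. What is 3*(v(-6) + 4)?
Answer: 285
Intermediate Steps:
v(z) = -5 + z**2 - 10*z
3*(v(-6) + 4) = 3*((-5 + (-6)**2 - 10*(-6)) + 4) = 3*((-5 + 36 + 60) + 4) = 3*(91 + 4) = 3*95 = 285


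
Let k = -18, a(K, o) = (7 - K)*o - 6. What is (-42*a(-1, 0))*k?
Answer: -4536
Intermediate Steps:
a(K, o) = -6 + o*(7 - K) (a(K, o) = o*(7 - K) - 6 = -6 + o*(7 - K))
(-42*a(-1, 0))*k = -42*(-6 + 7*0 - 1*(-1)*0)*(-18) = -42*(-6 + 0 + 0)*(-18) = -42*(-6)*(-18) = 252*(-18) = -4536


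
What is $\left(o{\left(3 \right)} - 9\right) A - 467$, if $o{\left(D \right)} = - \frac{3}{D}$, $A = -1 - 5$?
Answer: $-407$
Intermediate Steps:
$A = -6$ ($A = -1 - 5 = -6$)
$\left(o{\left(3 \right)} - 9\right) A - 467 = \left(- \frac{3}{3} - 9\right) \left(-6\right) - 467 = \left(\left(-3\right) \frac{1}{3} - 9\right) \left(-6\right) - 467 = \left(-1 - 9\right) \left(-6\right) - 467 = \left(-10\right) \left(-6\right) - 467 = 60 - 467 = -407$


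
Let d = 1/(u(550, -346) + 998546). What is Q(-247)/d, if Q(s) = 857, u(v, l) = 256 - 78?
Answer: 855906468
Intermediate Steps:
u(v, l) = 178
d = 1/998724 (d = 1/(178 + 998546) = 1/998724 ≈ 1.0013e-6)
Q(-247)/d = 857/(1/998724) = 857*998724 = 855906468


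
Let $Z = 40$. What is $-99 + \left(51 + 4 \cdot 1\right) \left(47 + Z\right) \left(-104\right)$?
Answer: $-497739$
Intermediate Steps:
$-99 + \left(51 + 4 \cdot 1\right) \left(47 + Z\right) \left(-104\right) = -99 + \left(51 + 4 \cdot 1\right) \left(47 + 40\right) \left(-104\right) = -99 + \left(51 + 4\right) 87 \left(-104\right) = -99 + 55 \cdot 87 \left(-104\right) = -99 + 4785 \left(-104\right) = -99 - 497640 = -497739$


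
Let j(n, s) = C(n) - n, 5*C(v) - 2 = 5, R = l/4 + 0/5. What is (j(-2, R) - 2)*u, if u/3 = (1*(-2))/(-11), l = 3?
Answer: 42/55 ≈ 0.76364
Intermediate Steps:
R = 3/4 (R = 3/4 + 0/5 = 3*(1/4) + 0*(1/5) = 3/4 + 0 = 3/4 ≈ 0.75000)
C(v) = 7/5 (C(v) = 2/5 + (1/5)*5 = 2/5 + 1 = 7/5)
j(n, s) = 7/5 - n
u = 6/11 (u = 3*((1*(-2))/(-11)) = 3*(-2*(-1/11)) = 3*(2/11) = 6/11 ≈ 0.54545)
(j(-2, R) - 2)*u = ((7/5 - 1*(-2)) - 2)*(6/11) = ((7/5 + 2) - 2)*(6/11) = (17/5 - 2)*(6/11) = (7/5)*(6/11) = 42/55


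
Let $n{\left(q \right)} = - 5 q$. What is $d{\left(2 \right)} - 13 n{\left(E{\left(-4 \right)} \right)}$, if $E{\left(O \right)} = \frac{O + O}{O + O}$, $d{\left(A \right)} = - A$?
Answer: $63$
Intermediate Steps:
$E{\left(O \right)} = 1$ ($E{\left(O \right)} = \frac{2 O}{2 O} = 2 O \frac{1}{2 O} = 1$)
$d{\left(2 \right)} - 13 n{\left(E{\left(-4 \right)} \right)} = \left(-1\right) 2 - 13 \left(\left(-5\right) 1\right) = -2 - -65 = -2 + 65 = 63$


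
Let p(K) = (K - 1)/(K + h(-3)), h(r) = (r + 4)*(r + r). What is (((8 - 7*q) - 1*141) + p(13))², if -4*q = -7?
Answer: 16152361/784 ≈ 20603.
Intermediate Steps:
q = 7/4 (q = -¼*(-7) = 7/4 ≈ 1.7500)
h(r) = 2*r*(4 + r) (h(r) = (4 + r)*(2*r) = 2*r*(4 + r))
p(K) = (-1 + K)/(-6 + K) (p(K) = (K - 1)/(K + 2*(-3)*(4 - 3)) = (-1 + K)/(K + 2*(-3)*1) = (-1 + K)/(K - 6) = (-1 + K)/(-6 + K))
(((8 - 7*q) - 1*141) + p(13))² = (((8 - 7*7/4) - 1*141) + (-1 + 13)/(-6 + 13))² = (((8 - 49/4) - 141) + 12/7)² = ((-17/4 - 141) + (⅐)*12)² = (-581/4 + 12/7)² = (-4019/28)² = 16152361/784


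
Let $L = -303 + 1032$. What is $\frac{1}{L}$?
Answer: $\frac{1}{729} \approx 0.0013717$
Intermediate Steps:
$L = 729$
$\frac{1}{L} = \frac{1}{729}$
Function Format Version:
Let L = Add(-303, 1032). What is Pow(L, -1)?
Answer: Rational(1, 729) ≈ 0.0013717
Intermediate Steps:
L = 729
Pow(L, -1) = Pow(729, -1) = Rational(1, 729)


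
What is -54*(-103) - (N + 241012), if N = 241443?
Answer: -476893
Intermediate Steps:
-54*(-103) - (N + 241012) = -54*(-103) - (241443 + 241012) = 5562 - 1*482455 = 5562 - 482455 = -476893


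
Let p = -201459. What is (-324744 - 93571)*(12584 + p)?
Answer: 79009245625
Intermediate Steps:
(-324744 - 93571)*(12584 + p) = (-324744 - 93571)*(12584 - 201459) = -418315*(-188875) = 79009245625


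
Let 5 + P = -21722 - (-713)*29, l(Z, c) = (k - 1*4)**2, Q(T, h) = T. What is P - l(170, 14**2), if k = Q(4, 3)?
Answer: -1050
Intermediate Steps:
k = 4
l(Z, c) = 0 (l(Z, c) = (4 - 1*4)**2 = (4 - 4)**2 = 0**2 = 0)
P = -1050 (P = -5 + (-21722 - (-713)*29) = -5 + (-21722 - 1*(-20677)) = -5 + (-21722 + 20677) = -5 - 1045 = -1050)
P - l(170, 14**2) = -1050 - 1*0 = -1050 + 0 = -1050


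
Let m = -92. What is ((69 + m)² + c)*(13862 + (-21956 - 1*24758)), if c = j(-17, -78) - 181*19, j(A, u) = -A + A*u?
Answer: 51479084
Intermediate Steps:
c = -2096 (c = -17*(-1 - 78) - 181*19 = -17*(-79) - 1*3439 = 1343 - 3439 = -2096)
((69 + m)² + c)*(13862 + (-21956 - 1*24758)) = ((69 - 92)² - 2096)*(13862 + (-21956 - 1*24758)) = ((-23)² - 2096)*(13862 + (-21956 - 24758)) = (529 - 2096)*(13862 - 46714) = -1567*(-32852) = 51479084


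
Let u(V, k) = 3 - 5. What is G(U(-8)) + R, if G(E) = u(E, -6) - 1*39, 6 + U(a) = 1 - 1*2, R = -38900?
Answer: -38941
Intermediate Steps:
u(V, k) = -2
U(a) = -7 (U(a) = -6 + (1 - 1*2) = -6 + (1 - 2) = -6 - 1 = -7)
G(E) = -41 (G(E) = -2 - 1*39 = -2 - 39 = -41)
G(U(-8)) + R = -41 - 38900 = -38941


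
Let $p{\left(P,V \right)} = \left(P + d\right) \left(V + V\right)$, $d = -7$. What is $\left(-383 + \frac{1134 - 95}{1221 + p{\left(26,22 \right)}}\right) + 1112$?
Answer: $\frac{1500592}{2057} \approx 729.5$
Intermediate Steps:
$p{\left(P,V \right)} = 2 V \left(-7 + P\right)$ ($p{\left(P,V \right)} = \left(P - 7\right) \left(V + V\right) = \left(-7 + P\right) 2 V = 2 V \left(-7 + P\right)$)
$\left(-383 + \frac{1134 - 95}{1221 + p{\left(26,22 \right)}}\right) + 1112 = \left(-383 + \frac{1134 - 95}{1221 + 2 \cdot 22 \left(-7 + 26\right)}\right) + 1112 = \left(-383 + \frac{1039}{1221 + 2 \cdot 22 \cdot 19}\right) + 1112 = \left(-383 + \frac{1039}{1221 + 836}\right) + 1112 = \left(-383 + \frac{1039}{2057}\right) + 1112 = - \frac{786792}{2057} + 1112 = \frac{1500592}{2057}$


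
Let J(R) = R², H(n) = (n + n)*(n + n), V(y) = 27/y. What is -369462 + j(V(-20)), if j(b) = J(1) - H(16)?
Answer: -370485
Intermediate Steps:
H(n) = 4*n² (H(n) = (2*n)*(2*n) = 4*n²)
j(b) = -1023 (j(b) = 1² - 4*16² = 1 - 4*256 = 1 - 1*1024 = 1 - 1024 = -1023)
-369462 + j(V(-20)) = -369462 - 1023 = -370485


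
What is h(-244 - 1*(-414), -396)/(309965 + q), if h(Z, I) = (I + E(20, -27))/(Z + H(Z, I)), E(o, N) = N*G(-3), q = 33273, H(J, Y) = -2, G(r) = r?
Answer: -15/2745904 ≈ -5.4627e-6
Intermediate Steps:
E(o, N) = -3*N (E(o, N) = N*(-3) = -3*N)
h(Z, I) = (81 + I)/(-2 + Z) (h(Z, I) = (I - 3*(-27))/(Z - 2) = (I + 81)/(-2 + Z) = (81 + I)/(-2 + Z))
h(-244 - 1*(-414), -396)/(309965 + q) = ((81 - 396)/(-2 + (-244 - 1*(-414))))/(309965 + 33273) = (-315/(-2 + (-244 + 414)))/343238 = (-315/(-2 + 170))*(1/343238) = (-315/168)*(1/343238) = ((1/168)*(-315))*(1/343238) = -15/8*1/343238 = -15/2745904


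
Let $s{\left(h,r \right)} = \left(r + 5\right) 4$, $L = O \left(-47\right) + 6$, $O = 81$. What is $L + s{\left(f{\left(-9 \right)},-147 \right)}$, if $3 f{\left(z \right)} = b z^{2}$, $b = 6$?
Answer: $-4369$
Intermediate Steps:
$f{\left(z \right)} = 2 z^{2}$ ($f{\left(z \right)} = \frac{6 z^{2}}{3} = 2 z^{2}$)
$L = -3801$ ($L = 81 \left(-47\right) + 6 = -3807 + 6 = -3801$)
$s{\left(h,r \right)} = 20 + 4 r$ ($s{\left(h,r \right)} = \left(5 + r\right) 4 = 20 + 4 r$)
$L + s{\left(f{\left(-9 \right)},-147 \right)} = -3801 + \left(20 + 4 \left(-147\right)\right) = -3801 + \left(20 - 588\right) = -3801 - 568 = -4369$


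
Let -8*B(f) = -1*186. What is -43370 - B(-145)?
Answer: -173573/4 ≈ -43393.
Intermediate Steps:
B(f) = 93/4 (B(f) = -(-1)*186/8 = -1/8*(-186) = 93/4)
-43370 - B(-145) = -43370 - 1*93/4 = -43370 - 93/4 = -173573/4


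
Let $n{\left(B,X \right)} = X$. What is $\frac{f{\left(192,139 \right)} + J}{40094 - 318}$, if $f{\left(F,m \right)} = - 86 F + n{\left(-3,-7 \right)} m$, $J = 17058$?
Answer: $- \frac{427}{39776} \approx -0.010735$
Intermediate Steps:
$f{\left(F,m \right)} = - 86 F - 7 m$
$\frac{f{\left(192,139 \right)} + J}{40094 - 318} = \frac{\left(\left(-86\right) 192 - 973\right) + 17058}{40094 - 318} = \frac{\left(-16512 - 973\right) + 17058}{39776} = \left(-17485 + 17058\right) \frac{1}{39776} = \left(-427\right) \frac{1}{39776} = - \frac{427}{39776}$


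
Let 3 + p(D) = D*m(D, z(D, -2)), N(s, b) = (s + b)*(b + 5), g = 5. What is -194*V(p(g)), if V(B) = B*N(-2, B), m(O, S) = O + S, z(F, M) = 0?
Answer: -2304720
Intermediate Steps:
N(s, b) = (5 + b)*(b + s) (N(s, b) = (b + s)*(5 + b) = (5 + b)*(b + s))
p(D) = -3 + D² (p(D) = -3 + D*(D + 0) = -3 + D*D = -3 + D²)
V(B) = B*(-10 + B² + 3*B) (V(B) = B*(B² + 5*B + 5*(-2) + B*(-2)) = B*(B² + 5*B - 10 - 2*B) = B*(-10 + B² + 3*B))
-194*V(p(g)) = -194*(-3 + 5²)*(-10 + (-3 + 5²)² + 3*(-3 + 5²)) = -194*(-3 + 25)*(-10 + (-3 + 25)² + 3*(-3 + 25)) = -4268*(-10 + 22² + 3*22) = -4268*(-10 + 484 + 66) = -4268*540 = -194*11880 = -2304720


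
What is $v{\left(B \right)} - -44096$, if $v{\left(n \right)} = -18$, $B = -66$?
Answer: $44078$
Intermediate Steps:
$v{\left(B \right)} - -44096 = -18 - -44096 = -18 + 44096 = 44078$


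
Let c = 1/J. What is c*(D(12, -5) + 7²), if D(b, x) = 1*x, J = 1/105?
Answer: 4620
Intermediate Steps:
J = 1/105 ≈ 0.0095238
D(b, x) = x
c = 105 (c = 1/(1/105) = 105)
c*(D(12, -5) + 7²) = 105*(-5 + 7²) = 105*(-5 + 49) = 105*44 = 4620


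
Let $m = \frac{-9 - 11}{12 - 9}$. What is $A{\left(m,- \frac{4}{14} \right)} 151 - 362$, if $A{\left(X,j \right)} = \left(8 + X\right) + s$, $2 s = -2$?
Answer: $- \frac{935}{3} \approx -311.67$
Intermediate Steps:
$s = -1$ ($s = \frac{1}{2} \left(-2\right) = -1$)
$m = - \frac{20}{3} \approx -6.6667$
$A{\left(X,j \right)} = 7 + X$ ($A{\left(X,j \right)} = \left(8 + X\right) - 1 = 7 + X$)
$A{\left(m,- \frac{4}{14} \right)} 151 - 362 = \left(7 - \frac{20}{3}\right) 151 - 362 = \frac{1}{3} \cdot 151 - 362 = \frac{151}{3} - 362 = - \frac{935}{3}$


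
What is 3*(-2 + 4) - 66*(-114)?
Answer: 7530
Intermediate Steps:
3*(-2 + 4) - 66*(-114) = 3*2 + 7524 = 6 + 7524 = 7530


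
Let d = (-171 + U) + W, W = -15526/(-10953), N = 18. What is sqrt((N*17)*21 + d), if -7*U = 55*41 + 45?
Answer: sqrt(3871833423353)/25557 ≈ 76.993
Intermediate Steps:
W = 15526/10953 (W = -15526*(-1/10953) = 15526/10953 ≈ 1.4175)
U = -2300/7 (U = -(55*41 + 45)/7 = -(2255 + 45)/7 = -1/7*2300 = -2300/7 ≈ -328.57)
d = -38193959/76671 (d = (-171 - 2300/7) + 15526/10953 = -3497/7 + 15526/10953 = -38193959/76671 ≈ -498.15)
sqrt((N*17)*21 + d) = sqrt((18*17)*21 - 38193959/76671) = sqrt(306*21 - 38193959/76671) = sqrt(6426 - 38193959/76671) = sqrt(454493887/76671) = sqrt(3871833423353)/25557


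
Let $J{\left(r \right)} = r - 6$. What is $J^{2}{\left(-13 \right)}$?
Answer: $361$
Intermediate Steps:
$J{\left(r \right)} = -6 + r$
$J^{2}{\left(-13 \right)} = \left(-6 - 13\right)^{2} = \left(-19\right)^{2} = 361$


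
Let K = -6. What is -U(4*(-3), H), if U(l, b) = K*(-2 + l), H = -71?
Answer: -84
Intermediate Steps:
U(l, b) = 12 - 6*l (U(l, b) = -6*(-2 + l) = 12 - 6*l)
-U(4*(-3), H) = -(12 - 24*(-3)) = -(12 - 6*(-12)) = -(12 + 72) = -1*84 = -84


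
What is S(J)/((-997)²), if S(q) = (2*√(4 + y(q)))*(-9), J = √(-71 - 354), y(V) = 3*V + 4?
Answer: -18*√(8 + 15*I*√17)/994009 ≈ -0.00010741 - 9.4409e-5*I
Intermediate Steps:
y(V) = 4 + 3*V
J = 5*I*√17 (J = √(-425) = 5*I*√17 ≈ 20.616*I)
S(q) = -18*√(8 + 3*q) (S(q) = (2*√(4 + (4 + 3*q)))*(-9) = (2*√(8 + 3*q))*(-9) = -18*√(8 + 3*q))
S(J)/((-997)²) = (-18*√(8 + 3*(5*I*√17)))/((-997)²) = -18*√(8 + 15*I*√17)/994009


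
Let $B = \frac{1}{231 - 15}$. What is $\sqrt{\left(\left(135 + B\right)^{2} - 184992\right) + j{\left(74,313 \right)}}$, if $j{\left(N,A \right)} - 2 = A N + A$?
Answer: $\frac{i \sqrt{6685279919}}{216} \approx 378.54 i$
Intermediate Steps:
$j{\left(N,A \right)} = 2 + A + A N$ ($j{\left(N,A \right)} = 2 + \left(A N + A\right) = 2 + \left(A + A N\right) = 2 + A + A N$)
$B = \frac{1}{216} \approx 0.0046296$
$\sqrt{\left(\left(135 + B\right)^{2} - 184992\right) + j{\left(74,313 \right)}} = \sqrt{\left(\left(135 + \frac{1}{216}\right)^{2} - 184992\right) + \left(2 + 313 + 313 \cdot 74\right)} = \sqrt{\left(\left(\frac{29161}{216}\right)^{2} - 184992\right) + \left(2 + 313 + 23162\right)} = \sqrt{\left(\frac{850363921}{46656} - 184992\right) + 23477} = \sqrt{- \frac{7780622831}{46656} + 23477} = \sqrt{- \frac{6685279919}{46656}} = \frac{i \sqrt{6685279919}}{216}$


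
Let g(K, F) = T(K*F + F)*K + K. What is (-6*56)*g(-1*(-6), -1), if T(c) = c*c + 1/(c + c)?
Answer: -100656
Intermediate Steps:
T(c) = c² + 1/(2*c)
g(K, F) = K + K*(½ + (F + F*K)³)/(F + F*K) (g(K, F) = ((½ + (K*F + F)³)/(K*F + F))*K + K = ((½ + (F*K + F)³)/(F*K + F))*K + K = ((½ + (F + F*K)³)/(F + F*K))*K + K = K*(½ + (F + F*K)³)/(F + F*K) + K = K + K*(½ + (F + F*K)³)/(F + F*K))
(-6*56)*g(-1*(-6), -1) = (-6*56)*((½)*(-1*(-6))*(1 + 2*(-1)*(1 - 1*(-6)) + 2*(-1)³*(1 - 1*(-6))³)/(-1*(1 - 1*(-6)))) = -168*6*(-1)*(1 + 2*(-1)*(1 + 6) + 2*(-1)*(1 + 6)³)/(1 + 6) = -168*6*(-1)*(1 + 2*(-1)*7 + 2*(-1)*7³)/7 = -168*6*(-1)*(1 - 14 + 2*(-1)*343)/7 = -168*6*(-1)*(1 - 14 - 686)/7 = -168*6*(-1)*(-699)/7 = -336*2097/7 = -100656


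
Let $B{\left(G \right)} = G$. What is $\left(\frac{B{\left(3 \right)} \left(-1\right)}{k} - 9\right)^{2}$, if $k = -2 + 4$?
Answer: $\frac{441}{4} \approx 110.25$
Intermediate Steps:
$k = 2$
$\left(\frac{B{\left(3 \right)} \left(-1\right)}{k} - 9\right)^{2} = \left(\frac{3 \left(-1\right)}{2} - 9\right)^{2} = \left(\left(-3\right) \frac{1}{2} - 9\right)^{2} = \left(- \frac{3}{2} - 9\right)^{2} = \left(- \frac{21}{2}\right)^{2} = \frac{441}{4}$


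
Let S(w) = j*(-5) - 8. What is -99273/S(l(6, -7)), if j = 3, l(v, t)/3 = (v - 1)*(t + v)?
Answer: 99273/23 ≈ 4316.2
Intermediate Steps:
l(v, t) = 3*(-1 + v)*(t + v) (l(v, t) = 3*((v - 1)*(t + v)) = 3*((-1 + v)*(t + v)) = 3*(-1 + v)*(t + v))
S(w) = -23 (S(w) = 3*(-5) - 8 = -15 - 8 = -23)
-99273/S(l(6, -7)) = -99273/(-23) = -99273*(-1/23) = 99273/23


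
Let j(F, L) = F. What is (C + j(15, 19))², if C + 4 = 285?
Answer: 87616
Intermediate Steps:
C = 281 (C = -4 + 285 = 281)
(C + j(15, 19))² = (281 + 15)² = 296² = 87616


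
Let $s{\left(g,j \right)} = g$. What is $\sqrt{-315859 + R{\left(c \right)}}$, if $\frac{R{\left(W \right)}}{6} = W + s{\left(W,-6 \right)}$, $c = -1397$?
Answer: $i \sqrt{332623} \approx 576.73 i$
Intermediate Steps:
$R{\left(W \right)} = 12 W$ ($R{\left(W \right)} = 6 \left(W + W\right) = 6 \cdot 2 W = 12 W$)
$\sqrt{-315859 + R{\left(c \right)}} = \sqrt{-315859 + 12 \left(-1397\right)} = \sqrt{-315859 - 16764} = \sqrt{-332623} = i \sqrt{332623}$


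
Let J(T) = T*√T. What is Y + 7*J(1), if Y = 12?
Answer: 19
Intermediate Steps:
J(T) = T^(3/2)
Y + 7*J(1) = 12 + 7*1^(3/2) = 12 + 7*1 = 12 + 7 = 19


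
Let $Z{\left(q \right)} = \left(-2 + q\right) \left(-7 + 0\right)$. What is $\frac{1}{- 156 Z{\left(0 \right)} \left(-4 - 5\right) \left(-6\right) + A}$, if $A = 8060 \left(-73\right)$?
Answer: $- \frac{1}{706316} \approx -1.4158 \cdot 10^{-6}$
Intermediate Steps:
$Z{\left(q \right)} = 14 - 7 q$ ($Z{\left(q \right)} = \left(-2 + q\right) \left(-7\right) = 14 - 7 q$)
$A = -588380$
$\frac{1}{- 156 Z{\left(0 \right)} \left(-4 - 5\right) \left(-6\right) + A} = \frac{1}{- 156 \left(14 - 0\right) \left(-4 - 5\right) \left(-6\right) - 588380} = \frac{1}{- 156 \left(14 + 0\right) \left(\left(-9\right) \left(-6\right)\right) - 588380} = \frac{1}{\left(-156\right) 14 \cdot 54 - 588380} = \frac{1}{\left(-2184\right) 54 - 588380} = \frac{1}{-117936 - 588380} = \frac{1}{-706316} = - \frac{1}{706316}$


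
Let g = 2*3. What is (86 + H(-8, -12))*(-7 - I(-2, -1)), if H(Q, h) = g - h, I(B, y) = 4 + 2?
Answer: -1352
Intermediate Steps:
I(B, y) = 6
g = 6
H(Q, h) = 6 - h
(86 + H(-8, -12))*(-7 - I(-2, -1)) = (86 + (6 - 1*(-12)))*(-7 - 1*6) = (86 + (6 + 12))*(-7 - 6) = (86 + 18)*(-13) = 104*(-13) = -1352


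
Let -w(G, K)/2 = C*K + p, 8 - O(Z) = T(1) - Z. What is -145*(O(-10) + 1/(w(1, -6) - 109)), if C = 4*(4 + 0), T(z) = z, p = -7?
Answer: 42050/97 ≈ 433.50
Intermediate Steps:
O(Z) = 7 + Z (O(Z) = 8 - (1 - Z) = 8 + (-1 + Z) = 7 + Z)
C = 16 (C = 4*4 = 16)
w(G, K) = 14 - 32*K (w(G, K) = -2*(16*K - 7) = -2*(-7 + 16*K) = 14 - 32*K)
-145*(O(-10) + 1/(w(1, -6) - 109)) = -145*((7 - 10) + 1/((14 - 32*(-6)) - 109)) = -145*(-3 + 1/((14 + 192) - 109)) = -145*(-3 + 1/(206 - 109)) = -145*(-3 + 1/97) = -145*(-290/97) = 42050/97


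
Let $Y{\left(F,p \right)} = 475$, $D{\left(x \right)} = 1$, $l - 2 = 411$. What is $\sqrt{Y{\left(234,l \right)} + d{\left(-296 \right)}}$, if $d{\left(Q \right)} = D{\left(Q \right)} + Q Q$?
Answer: $6 \sqrt{2447} \approx 296.8$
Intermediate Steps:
$l = 413$ ($l = 2 + 411 = 413$)
$d{\left(Q \right)} = 1 + Q^{2}$ ($d{\left(Q \right)} = 1 + Q Q = 1 + Q^{2}$)
$\sqrt{Y{\left(234,l \right)} + d{\left(-296 \right)}} = \sqrt{475 + \left(1 + \left(-296\right)^{2}\right)} = \sqrt{475 + \left(1 + 87616\right)} = \sqrt{475 + 87617} = \sqrt{88092} = 6 \sqrt{2447}$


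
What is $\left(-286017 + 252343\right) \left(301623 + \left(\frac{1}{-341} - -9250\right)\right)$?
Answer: $- \frac{3569703020408}{341} \approx -1.0468 \cdot 10^{10}$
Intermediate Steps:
$\left(-286017 + 252343\right) \left(301623 + \left(\frac{1}{-341} - -9250\right)\right) = - 33674 \left(301623 + \left(- \frac{1}{341} + 9250\right)\right) = - 33674 \left(301623 + \frac{3154249}{341}\right) = \left(-33674\right) \frac{106007692}{341} = - \frac{3569703020408}{341}$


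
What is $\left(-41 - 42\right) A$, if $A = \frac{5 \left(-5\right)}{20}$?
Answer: $\frac{415}{4} \approx 103.75$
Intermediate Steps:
$A = - \frac{5}{4}$ ($A = \left(-25\right) \frac{1}{20} = - \frac{5}{4} \approx -1.25$)
$\left(-41 - 42\right) A = \left(-41 - 42\right) \left(- \frac{5}{4}\right) = \left(-83\right) \left(- \frac{5}{4}\right) = \frac{415}{4}$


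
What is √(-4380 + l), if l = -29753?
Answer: I*√34133 ≈ 184.75*I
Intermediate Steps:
√(-4380 + l) = √(-4380 - 29753) = √(-34133) = I*√34133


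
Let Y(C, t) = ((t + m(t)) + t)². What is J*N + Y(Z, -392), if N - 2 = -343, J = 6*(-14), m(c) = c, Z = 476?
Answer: 1411620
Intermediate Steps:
J = -84
N = -341 (N = 2 - 343 = -341)
Y(C, t) = 9*t² (Y(C, t) = ((t + t) + t)² = (2*t + t)² = (3*t)² = 9*t²)
J*N + Y(Z, -392) = -84*(-341) + 9*(-392)² = 28644 + 9*153664 = 28644 + 1382976 = 1411620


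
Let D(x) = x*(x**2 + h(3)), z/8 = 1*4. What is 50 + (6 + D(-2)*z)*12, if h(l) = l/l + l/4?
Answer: -4294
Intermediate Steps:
h(l) = 1 + l/4 (h(l) = 1 + l*(1/4) = 1 + l/4)
z = 32 (z = 8*(1*4) = 8*4 = 32)
D(x) = x*(7/4 + x**2) (D(x) = x*(x**2 + (1 + (1/4)*3)) = x*(x**2 + (1 + 3/4)) = x*(x**2 + 7/4) = x*(7/4 + x**2))
50 + (6 + D(-2)*z)*12 = 50 + (6 - 2*(7/4 + (-2)**2)*32)*12 = 50 + (6 - 2*(7/4 + 4)*32)*12 = 50 + (6 - 2*23/4*32)*12 = 50 + (6 - 23/2*32)*12 = 50 + (6 - 368)*12 = 50 - 362*12 = 50 - 4344 = -4294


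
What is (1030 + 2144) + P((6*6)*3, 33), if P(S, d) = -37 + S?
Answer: 3245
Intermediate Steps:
(1030 + 2144) + P((6*6)*3, 33) = (1030 + 2144) + (-37 + (6*6)*3) = 3174 + (-37 + 36*3) = 3174 + (-37 + 108) = 3174 + 71 = 3245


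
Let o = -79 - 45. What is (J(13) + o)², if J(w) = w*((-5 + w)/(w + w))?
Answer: 14400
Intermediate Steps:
o = -124
J(w) = -5/2 + w/2 (J(w) = w*((-5 + w)/((2*w))) = w*((-5 + w)*(1/(2*w))) = w*((-5 + w)/(2*w)) = -5/2 + w/2)
(J(13) + o)² = ((-5/2 + (½)*13) - 124)² = ((-5/2 + 13/2) - 124)² = (4 - 124)² = (-120)² = 14400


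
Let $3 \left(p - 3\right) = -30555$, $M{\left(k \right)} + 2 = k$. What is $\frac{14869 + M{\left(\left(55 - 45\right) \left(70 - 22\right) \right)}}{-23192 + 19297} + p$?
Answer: $- \frac{39674237}{3895} \approx -10186.0$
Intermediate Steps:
$M{\left(k \right)} = -2 + k$
$p = -10182$ ($p = 3 + \frac{1}{3} \left(-30555\right) = 3 - 10185 = -10182$)
$\frac{14869 + M{\left(\left(55 - 45\right) \left(70 - 22\right) \right)}}{-23192 + 19297} + p = \frac{14869 - \left(2 - \left(55 - 45\right) \left(70 - 22\right)\right)}{-23192 + 19297} - 10182 = \frac{14869 + \left(-2 + 10 \cdot 48\right)}{-3895} - 10182 = \left(14869 + \left(-2 + 480\right)\right) \left(- \frac{1}{3895}\right) - 10182 = \left(14869 + 478\right) \left(- \frac{1}{3895}\right) - 10182 = 15347 \left(- \frac{1}{3895}\right) - 10182 = - \frac{15347}{3895} - 10182 = - \frac{39674237}{3895}$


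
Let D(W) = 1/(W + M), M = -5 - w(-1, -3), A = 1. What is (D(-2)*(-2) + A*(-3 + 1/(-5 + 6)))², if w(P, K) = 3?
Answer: 81/25 ≈ 3.2400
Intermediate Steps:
M = -8 (M = -5 - 1*3 = -5 - 3 = -8)
D(W) = 1/(-8 + W) (D(W) = 1/(W - 8) = 1/(-8 + W))
(D(-2)*(-2) + A*(-3 + 1/(-5 + 6)))² = (-2/(-8 - 2) + 1*(-3 + 1/(-5 + 6)))² = (-2/(-10) + 1*(-3 + 1/1))² = (-⅒*(-2) + 1*(-3 + 1))² = (⅕ + 1*(-2))² = (⅕ - 2)² = (-9/5)² = 81/25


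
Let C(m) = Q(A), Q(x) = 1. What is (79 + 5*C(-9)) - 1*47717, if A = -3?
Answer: -47633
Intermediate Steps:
C(m) = 1
(79 + 5*C(-9)) - 1*47717 = (79 + 5*1) - 1*47717 = (79 + 5) - 47717 = 84 - 47717 = -47633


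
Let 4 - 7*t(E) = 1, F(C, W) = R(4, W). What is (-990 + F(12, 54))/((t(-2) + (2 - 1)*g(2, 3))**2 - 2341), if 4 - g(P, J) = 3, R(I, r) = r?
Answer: 15288/38203 ≈ 0.40018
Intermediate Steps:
F(C, W) = W
g(P, J) = 1 (g(P, J) = 4 - 1*3 = 4 - 3 = 1)
t(E) = 3/7 (t(E) = 4/7 - 1/7*1 = 4/7 - 1/7 = 3/7)
(-990 + F(12, 54))/((t(-2) + (2 - 1)*g(2, 3))**2 - 2341) = (-990 + 54)/((3/7 + (2 - 1)*1)**2 - 2341) = -936/((3/7 + 1*1)**2 - 2341) = -936/((3/7 + 1)**2 - 2341) = -936/((10/7)**2 - 2341) = -936/(100/49 - 2341) = -936/(-114609/49) = -936*(-49/114609) = 15288/38203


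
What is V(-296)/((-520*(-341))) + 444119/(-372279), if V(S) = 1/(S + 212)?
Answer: -2294519453/1923361440 ≈ -1.1930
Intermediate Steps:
V(S) = 1/(212 + S)
V(-296)/((-520*(-341))) + 444119/(-372279) = 1/((212 - 296)*((-520*(-341)))) + 444119/(-372279) = 1/(-84*177320) + 444119*(-1/372279) = -1/84*1/177320 - 444119/372279 = -1/14894880 - 444119/372279 = -2294519453/1923361440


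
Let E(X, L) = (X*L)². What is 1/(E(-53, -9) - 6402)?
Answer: 1/221127 ≈ 4.5223e-6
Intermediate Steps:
E(X, L) = L²*X² (E(X, L) = (L*X)² = L²*X²)
1/(E(-53, -9) - 6402) = 1/((-9)²*(-53)² - 6402) = 1/(81*2809 - 6402) = 1/(227529 - 6402) = 1/221127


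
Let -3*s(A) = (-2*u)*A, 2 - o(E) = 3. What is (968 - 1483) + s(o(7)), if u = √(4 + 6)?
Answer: -515 - 2*√10/3 ≈ -517.11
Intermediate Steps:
o(E) = -1 (o(E) = 2 - 1*3 = 2 - 3 = -1)
u = √10 ≈ 3.1623
s(A) = 2*A*√10/3 (s(A) = -(-2*√10)*A/3 = -(-2)*A*√10/3 = 2*A*√10/3)
(968 - 1483) + s(o(7)) = (968 - 1483) + (⅔)*(-1)*√10 = -515 - 2*√10/3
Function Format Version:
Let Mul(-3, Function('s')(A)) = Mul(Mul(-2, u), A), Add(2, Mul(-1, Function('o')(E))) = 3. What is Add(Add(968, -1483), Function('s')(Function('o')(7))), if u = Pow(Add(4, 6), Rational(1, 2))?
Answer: Add(-515, Mul(Rational(-2, 3), Pow(10, Rational(1, 2)))) ≈ -517.11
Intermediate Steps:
Function('o')(E) = -1 (Function('o')(E) = Add(2, Mul(-1, 3)) = Add(2, -3) = -1)
u = Pow(10, Rational(1, 2)) ≈ 3.1623
Function('s')(A) = Mul(Rational(2, 3), A, Pow(10, Rational(1, 2))) (Function('s')(A) = Mul(Rational(-1, 3), Mul(Mul(-2, Pow(10, Rational(1, 2))), A)) = Mul(Rational(-1, 3), Mul(-2, A, Pow(10, Rational(1, 2)))) = Mul(Rational(2, 3), A, Pow(10, Rational(1, 2))))
Add(Add(968, -1483), Function('s')(Function('o')(7))) = Add(Add(968, -1483), Mul(Rational(2, 3), -1, Pow(10, Rational(1, 2)))) = Add(-515, Mul(Rational(-2, 3), Pow(10, Rational(1, 2))))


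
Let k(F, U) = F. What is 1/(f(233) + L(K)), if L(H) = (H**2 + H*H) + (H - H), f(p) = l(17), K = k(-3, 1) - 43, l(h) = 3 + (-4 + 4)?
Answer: 1/4235 ≈ 0.00023613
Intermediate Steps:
l(h) = 3 (l(h) = 3 + 0 = 3)
K = -46 (K = -3 - 43 = -46)
f(p) = 3
L(H) = 2*H**2 (L(H) = (H**2 + H**2) + 0 = 2*H**2 + 0 = 2*H**2)
1/(f(233) + L(K)) = 1/(3 + 2*(-46)**2) = 1/(3 + 2*2116) = 1/(3 + 4232) = 1/4235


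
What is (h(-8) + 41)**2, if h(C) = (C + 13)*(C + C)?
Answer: 1521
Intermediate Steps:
h(C) = 2*C*(13 + C) (h(C) = (13 + C)*(2*C) = 2*C*(13 + C))
(h(-8) + 41)**2 = (2*(-8)*(13 - 8) + 41)**2 = (2*(-8)*5 + 41)**2 = (-80 + 41)**2 = (-39)**2 = 1521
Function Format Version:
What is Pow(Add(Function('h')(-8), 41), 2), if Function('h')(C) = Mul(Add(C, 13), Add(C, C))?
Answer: 1521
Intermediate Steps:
Function('h')(C) = Mul(2, C, Add(13, C)) (Function('h')(C) = Mul(Add(13, C), Mul(2, C)) = Mul(2, C, Add(13, C)))
Pow(Add(Function('h')(-8), 41), 2) = Pow(Add(Mul(2, -8, Add(13, -8)), 41), 2) = Pow(Add(Mul(2, -8, 5), 41), 2) = Pow(Add(-80, 41), 2) = Pow(-39, 2) = 1521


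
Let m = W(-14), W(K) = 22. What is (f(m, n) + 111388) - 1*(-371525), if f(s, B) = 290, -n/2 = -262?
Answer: 483203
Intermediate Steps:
n = 524 (n = -2*(-262) = 524)
m = 22
(f(m, n) + 111388) - 1*(-371525) = (290 + 111388) - 1*(-371525) = 111678 + 371525 = 483203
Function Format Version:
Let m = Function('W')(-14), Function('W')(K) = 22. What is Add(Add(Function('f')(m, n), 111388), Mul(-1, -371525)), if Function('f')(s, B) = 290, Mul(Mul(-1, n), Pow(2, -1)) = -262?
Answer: 483203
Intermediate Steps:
n = 524 (n = Mul(-2, -262) = 524)
m = 22
Add(Add(Function('f')(m, n), 111388), Mul(-1, -371525)) = Add(Add(290, 111388), Mul(-1, -371525)) = Add(111678, 371525) = 483203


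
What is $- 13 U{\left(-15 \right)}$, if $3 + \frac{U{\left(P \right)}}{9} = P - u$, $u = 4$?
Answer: $2574$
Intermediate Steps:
$U{\left(P \right)} = -63 + 9 P$ ($U{\left(P \right)} = -27 + 9 \left(P - 4\right) = -27 + 9 \left(-4 + P\right) = -27 + \left(-36 + 9 P\right) = -63 + 9 P$)
$- 13 U{\left(-15 \right)} = - 13 \left(-63 + 9 \left(-15\right)\right) = - 13 \left(-63 - 135\right) = \left(-13\right) \left(-198\right) = 2574$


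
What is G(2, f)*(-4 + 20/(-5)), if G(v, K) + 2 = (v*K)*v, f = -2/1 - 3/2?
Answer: 128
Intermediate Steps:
f = -7/2 (f = -2*1 - 3*½ = -2 - 3/2 = -7/2 ≈ -3.5000)
G(v, K) = -2 + K*v² (G(v, K) = -2 + (v*K)*v = -2 + (K*v)*v = -2 + K*v²)
G(2, f)*(-4 + 20/(-5)) = (-2 - 7/2*2²)*(-4 + 20/(-5)) = (-2 - 7/2*4)*(-4 + 20*(-⅕)) = (-2 - 14)*(-4 - 4) = -16*(-8) = 128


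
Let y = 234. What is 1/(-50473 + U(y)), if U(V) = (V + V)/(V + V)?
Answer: -1/50472 ≈ -1.9813e-5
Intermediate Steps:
U(V) = 1 (U(V) = (2*V)/((2*V)) = (2*V)*(1/(2*V)) = 1)
1/(-50473 + U(y)) = 1/(-50473 + 1) = 1/(-50472) = -1/50472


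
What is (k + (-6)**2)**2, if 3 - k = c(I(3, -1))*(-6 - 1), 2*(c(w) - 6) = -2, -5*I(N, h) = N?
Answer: 5476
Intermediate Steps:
I(N, h) = -N/5
c(w) = 5 (c(w) = 6 + (1/2)*(-2) = 6 - 1 = 5)
k = 38 (k = 3 - 5*(-6 - 1) = 3 - 5*(-7) = 3 - 1*(-35) = 3 + 35 = 38)
(k + (-6)**2)**2 = (38 + (-6)**2)**2 = (38 + 36)**2 = 74**2 = 5476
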